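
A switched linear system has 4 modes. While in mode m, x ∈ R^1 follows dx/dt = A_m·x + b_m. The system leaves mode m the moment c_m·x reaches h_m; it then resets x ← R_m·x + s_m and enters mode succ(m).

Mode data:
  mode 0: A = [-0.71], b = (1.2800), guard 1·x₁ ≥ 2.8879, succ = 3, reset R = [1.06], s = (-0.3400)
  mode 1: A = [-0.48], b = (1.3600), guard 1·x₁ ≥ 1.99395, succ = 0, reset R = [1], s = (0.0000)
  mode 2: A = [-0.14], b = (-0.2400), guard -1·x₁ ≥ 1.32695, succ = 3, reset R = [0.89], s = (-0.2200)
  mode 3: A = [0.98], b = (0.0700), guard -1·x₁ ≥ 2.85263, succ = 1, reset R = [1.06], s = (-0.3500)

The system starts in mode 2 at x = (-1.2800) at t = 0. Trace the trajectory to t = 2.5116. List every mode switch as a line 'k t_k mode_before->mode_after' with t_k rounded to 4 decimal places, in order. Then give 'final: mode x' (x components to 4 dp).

Mode 2: guard c·x = 1.3270 hit at Δt = 0.8172 (t = 0.8172), x⁻ = (-1.3269) → reset → x⁺ = (-1.4010), jump to mode 3
Mode 3: guard c·x = 2.8526 hit at Δt = 0.7531 (t = 1.5703), x⁻ = (-2.8526) → reset → x⁺ = (-3.3738), jump to mode 1
Mode 1: flow for 0.9413 to horizon, guard not reached → x = (-1.1173)

1 0.8172 2->3
2 1.5703 3->1
final: 1 -1.1173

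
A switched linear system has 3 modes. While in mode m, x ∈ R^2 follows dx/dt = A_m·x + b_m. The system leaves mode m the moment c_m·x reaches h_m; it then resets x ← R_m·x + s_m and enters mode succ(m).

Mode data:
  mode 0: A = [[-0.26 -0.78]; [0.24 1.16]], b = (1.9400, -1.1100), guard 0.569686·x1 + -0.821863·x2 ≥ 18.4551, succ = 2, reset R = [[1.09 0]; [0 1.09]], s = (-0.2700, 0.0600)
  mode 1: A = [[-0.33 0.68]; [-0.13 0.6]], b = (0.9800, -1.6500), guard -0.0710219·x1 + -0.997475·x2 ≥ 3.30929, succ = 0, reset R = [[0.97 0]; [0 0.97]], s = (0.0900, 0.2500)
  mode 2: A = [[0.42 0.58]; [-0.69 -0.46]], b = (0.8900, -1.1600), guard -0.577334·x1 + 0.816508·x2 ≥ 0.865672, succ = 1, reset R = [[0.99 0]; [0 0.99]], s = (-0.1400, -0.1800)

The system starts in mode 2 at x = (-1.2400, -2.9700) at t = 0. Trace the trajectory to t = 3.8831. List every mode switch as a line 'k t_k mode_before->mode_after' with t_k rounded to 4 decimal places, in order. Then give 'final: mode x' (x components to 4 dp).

1 1.4600 2->1
2 2.1948 1->0
3 3.5611 0->2
final: 2 6.6203 -17.6423

Mode 2: guard c·x = 0.8657 hit at Δt = 1.4600 (t = 1.4600), x⁻ = (-3.0281, -1.0809) → reset → x⁺ = (-3.1378, -1.2501), jump to mode 1
Mode 1: guard c·x = 3.3093 hit at Δt = 0.7348 (t = 2.1948), x⁻ = (-2.7772, -3.1199) → reset → x⁺ = (-2.6039, -2.7763), jump to mode 0
Mode 0: guard c·x = 18.4551 hit at Δt = 1.3663 (t = 3.5611), x⁻ = (8.1875, -16.7799) → reset → x⁺ = (8.6544, -18.2301), jump to mode 2
Mode 2: flow for 0.3220 to horizon, guard not reached → x = (6.6203, -17.6423)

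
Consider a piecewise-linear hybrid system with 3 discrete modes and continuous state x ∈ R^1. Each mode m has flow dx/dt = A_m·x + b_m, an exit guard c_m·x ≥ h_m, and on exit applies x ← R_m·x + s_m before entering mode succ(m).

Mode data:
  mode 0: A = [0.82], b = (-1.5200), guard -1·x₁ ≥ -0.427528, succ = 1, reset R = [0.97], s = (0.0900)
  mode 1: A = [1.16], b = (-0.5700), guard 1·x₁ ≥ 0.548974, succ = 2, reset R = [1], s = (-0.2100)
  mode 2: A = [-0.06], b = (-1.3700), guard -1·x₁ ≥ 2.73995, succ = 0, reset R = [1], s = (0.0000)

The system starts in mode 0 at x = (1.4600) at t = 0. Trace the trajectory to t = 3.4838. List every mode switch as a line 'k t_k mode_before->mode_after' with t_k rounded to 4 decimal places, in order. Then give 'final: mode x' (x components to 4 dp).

1 1.5698 0->1
2 2.8318 1->2
final: 2 -0.5500

Mode 0: guard c·x = -0.4275 hit at Δt = 1.5698 (t = 1.5698), x⁻ = (0.4275) → reset → x⁺ = (0.5047), jump to mode 1
Mode 1: guard c·x = 0.5490 hit at Δt = 1.2620 (t = 2.8318), x⁻ = (0.5490) → reset → x⁺ = (0.3390), jump to mode 2
Mode 2: flow for 0.6520 to horizon, guard not reached → x = (-0.5500)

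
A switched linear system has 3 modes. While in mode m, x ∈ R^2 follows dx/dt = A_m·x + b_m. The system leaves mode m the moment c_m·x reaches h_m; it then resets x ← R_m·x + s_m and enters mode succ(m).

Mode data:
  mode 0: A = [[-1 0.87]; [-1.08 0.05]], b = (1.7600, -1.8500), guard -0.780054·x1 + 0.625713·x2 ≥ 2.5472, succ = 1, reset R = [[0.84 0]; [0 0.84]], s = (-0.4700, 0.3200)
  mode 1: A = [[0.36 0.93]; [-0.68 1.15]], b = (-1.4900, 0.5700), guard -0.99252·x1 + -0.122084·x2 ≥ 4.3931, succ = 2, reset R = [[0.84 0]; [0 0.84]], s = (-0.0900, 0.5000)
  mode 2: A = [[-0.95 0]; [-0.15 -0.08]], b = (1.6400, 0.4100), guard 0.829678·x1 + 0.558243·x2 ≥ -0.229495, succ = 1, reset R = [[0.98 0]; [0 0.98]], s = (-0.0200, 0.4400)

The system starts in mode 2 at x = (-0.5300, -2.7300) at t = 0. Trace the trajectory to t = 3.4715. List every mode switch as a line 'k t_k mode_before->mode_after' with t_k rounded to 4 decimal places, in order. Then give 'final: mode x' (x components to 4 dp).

1 1.3263 2->1
2 2.4868 1->2
final: 2 -0.3027 -1.6536

Mode 2: guard c·x = -0.2295 hit at Δt = 1.3263 (t = 1.3263), x⁻ = (1.0863, -2.0256) → reset → x⁺ = (1.0446, -1.5451), jump to mode 1
Mode 1: guard c·x = 4.3931 hit at Δt = 1.1605 (t = 2.4868), x⁻ = (-3.9932, -3.5201) → reset → x⁺ = (-3.4443, -2.4569), jump to mode 2
Mode 2: flow for 0.9847 to horizon, guard not reached → x = (-0.3027, -1.6536)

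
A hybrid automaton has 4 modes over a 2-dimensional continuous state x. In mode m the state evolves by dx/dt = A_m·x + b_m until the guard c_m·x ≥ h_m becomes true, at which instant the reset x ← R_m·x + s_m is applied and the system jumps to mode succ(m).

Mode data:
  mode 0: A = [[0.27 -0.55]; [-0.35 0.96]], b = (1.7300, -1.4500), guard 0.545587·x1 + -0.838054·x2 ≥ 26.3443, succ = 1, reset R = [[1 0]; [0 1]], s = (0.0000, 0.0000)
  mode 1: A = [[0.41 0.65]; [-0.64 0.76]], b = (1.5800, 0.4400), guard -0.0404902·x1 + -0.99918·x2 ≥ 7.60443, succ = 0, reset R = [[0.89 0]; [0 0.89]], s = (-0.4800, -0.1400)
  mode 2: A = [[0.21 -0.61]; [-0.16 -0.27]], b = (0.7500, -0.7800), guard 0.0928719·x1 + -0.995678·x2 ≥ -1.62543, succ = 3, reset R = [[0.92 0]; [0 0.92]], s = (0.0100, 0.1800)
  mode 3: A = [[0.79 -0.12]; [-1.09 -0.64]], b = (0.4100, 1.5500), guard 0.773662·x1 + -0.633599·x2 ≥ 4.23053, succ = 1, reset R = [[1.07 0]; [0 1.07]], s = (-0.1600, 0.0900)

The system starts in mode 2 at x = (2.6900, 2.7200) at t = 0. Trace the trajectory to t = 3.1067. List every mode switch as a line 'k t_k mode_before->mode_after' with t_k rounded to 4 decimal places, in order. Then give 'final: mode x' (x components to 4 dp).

Mode 2: guard c·x = -1.6254 hit at Δt = 0.4612 (t = 0.4612), x⁻ = (2.6481, 1.8795) → reset → x⁺ = (2.4462, 1.9091), jump to mode 3
Mode 3: guard c·x = 4.2305 hit at Δt = 0.8315 (t = 1.2927), x⁻ = (5.0690, -0.4875) → reset → x⁺ = (5.2638, -0.4316), jump to mode 1
Mode 1: guard c·x = 7.6044 hit at Δt = 1.1386 (t = 2.4313), x⁻ = (7.6681, -7.9214) → reset → x⁺ = (6.3446, -7.1901), jump to mode 0
Mode 0: flow for 0.6754 to horizon, guard not reached → x = (13.7005, -18.1850)

1 0.4612 2->3
2 1.2927 3->1
3 2.4313 1->0
final: 0 13.7005 -18.1850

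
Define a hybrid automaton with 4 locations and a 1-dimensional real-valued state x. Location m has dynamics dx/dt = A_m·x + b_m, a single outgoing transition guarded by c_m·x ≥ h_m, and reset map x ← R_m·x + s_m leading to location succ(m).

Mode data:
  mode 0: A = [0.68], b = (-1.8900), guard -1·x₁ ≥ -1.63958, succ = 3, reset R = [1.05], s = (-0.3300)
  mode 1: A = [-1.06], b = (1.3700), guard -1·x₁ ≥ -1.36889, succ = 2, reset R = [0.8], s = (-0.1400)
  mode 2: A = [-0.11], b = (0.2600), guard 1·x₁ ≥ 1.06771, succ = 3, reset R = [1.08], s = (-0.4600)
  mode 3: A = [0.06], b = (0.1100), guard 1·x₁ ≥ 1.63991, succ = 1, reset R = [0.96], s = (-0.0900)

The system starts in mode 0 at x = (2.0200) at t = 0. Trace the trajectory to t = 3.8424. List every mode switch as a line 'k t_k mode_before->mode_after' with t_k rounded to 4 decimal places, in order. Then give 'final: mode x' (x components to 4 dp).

Mode 0: guard c·x = -1.6396 hit at Δt = 0.5972 (t = 0.5972), x⁻ = (1.6396) → reset → x⁺ = (1.3916), jump to mode 3
Mode 3: guard c·x = 1.6399 hit at Δt = 1.2365 (t = 1.8337), x⁻ = (1.6399) → reset → x⁺ = (1.4843), jump to mode 1
Mode 1: guard c·x = -1.3689 hit at Δt = 0.8682 (t = 2.7019), x⁻ = (1.3689) → reset → x⁺ = (0.9551), jump to mode 2
Mode 2: guard c·x = 1.0677 hit at Δt = 0.7574 (t = 3.4593), x⁻ = (1.0677) → reset → x⁺ = (0.6931), jump to mode 3
Mode 3: flow for 0.3831 to horizon, guard not reached → x = (0.7519)

1 0.5972 0->3
2 1.8337 3->1
3 2.7019 1->2
4 3.4593 2->3
final: 3 0.7519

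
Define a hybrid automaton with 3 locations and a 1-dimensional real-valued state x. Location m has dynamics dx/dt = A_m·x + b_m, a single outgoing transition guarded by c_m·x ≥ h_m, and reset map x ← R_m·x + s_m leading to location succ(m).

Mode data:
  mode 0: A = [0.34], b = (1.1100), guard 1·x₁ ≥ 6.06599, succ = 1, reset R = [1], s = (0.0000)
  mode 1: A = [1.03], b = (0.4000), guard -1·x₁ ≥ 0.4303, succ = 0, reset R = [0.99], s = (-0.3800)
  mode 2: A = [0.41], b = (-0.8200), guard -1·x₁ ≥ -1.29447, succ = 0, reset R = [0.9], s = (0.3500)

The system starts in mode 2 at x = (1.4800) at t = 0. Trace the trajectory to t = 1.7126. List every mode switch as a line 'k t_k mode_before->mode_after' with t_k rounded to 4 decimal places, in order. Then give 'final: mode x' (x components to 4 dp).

1 0.7442 2->0
final: 0 3.3788

Mode 2: guard c·x = -1.2945 hit at Δt = 0.7442 (t = 0.7442), x⁻ = (1.2945) → reset → x⁺ = (1.5150), jump to mode 0
Mode 0: flow for 0.9684 to horizon, guard not reached → x = (3.3788)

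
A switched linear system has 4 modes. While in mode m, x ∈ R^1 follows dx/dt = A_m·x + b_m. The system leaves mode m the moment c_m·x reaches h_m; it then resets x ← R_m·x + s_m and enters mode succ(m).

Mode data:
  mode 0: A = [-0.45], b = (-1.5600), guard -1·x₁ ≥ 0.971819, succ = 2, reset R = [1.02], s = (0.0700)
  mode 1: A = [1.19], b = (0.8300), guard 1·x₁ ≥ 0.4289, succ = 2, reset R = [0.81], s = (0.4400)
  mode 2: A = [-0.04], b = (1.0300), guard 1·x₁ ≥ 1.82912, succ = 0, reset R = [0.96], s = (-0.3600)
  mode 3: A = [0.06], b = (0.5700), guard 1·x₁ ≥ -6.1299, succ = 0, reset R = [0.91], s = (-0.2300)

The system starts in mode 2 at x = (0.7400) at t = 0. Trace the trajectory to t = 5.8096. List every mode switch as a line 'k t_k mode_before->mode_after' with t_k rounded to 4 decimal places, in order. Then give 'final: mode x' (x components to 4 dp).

Mode 2: guard c·x = 1.8291 hit at Δt = 1.1131 (t = 1.1131), x⁻ = (1.8291) → reset → x⁺ = (1.3960), jump to mode 0
Mode 0: guard c·x = 0.9718 hit at Δt = 1.4830 (t = 2.5961), x⁻ = (-0.9718) → reset → x⁺ = (-0.9213), jump to mode 2
Mode 2: guard c·x = 1.8291 hit at Δt = 2.7209 (t = 5.3170), x⁻ = (1.8291) → reset → x⁺ = (1.3960), jump to mode 0
Mode 0: flow for 0.4926 to horizon, guard not reached → x = (0.4291)

1 1.1131 2->0
2 2.5961 0->2
3 5.3170 2->0
final: 0 0.4291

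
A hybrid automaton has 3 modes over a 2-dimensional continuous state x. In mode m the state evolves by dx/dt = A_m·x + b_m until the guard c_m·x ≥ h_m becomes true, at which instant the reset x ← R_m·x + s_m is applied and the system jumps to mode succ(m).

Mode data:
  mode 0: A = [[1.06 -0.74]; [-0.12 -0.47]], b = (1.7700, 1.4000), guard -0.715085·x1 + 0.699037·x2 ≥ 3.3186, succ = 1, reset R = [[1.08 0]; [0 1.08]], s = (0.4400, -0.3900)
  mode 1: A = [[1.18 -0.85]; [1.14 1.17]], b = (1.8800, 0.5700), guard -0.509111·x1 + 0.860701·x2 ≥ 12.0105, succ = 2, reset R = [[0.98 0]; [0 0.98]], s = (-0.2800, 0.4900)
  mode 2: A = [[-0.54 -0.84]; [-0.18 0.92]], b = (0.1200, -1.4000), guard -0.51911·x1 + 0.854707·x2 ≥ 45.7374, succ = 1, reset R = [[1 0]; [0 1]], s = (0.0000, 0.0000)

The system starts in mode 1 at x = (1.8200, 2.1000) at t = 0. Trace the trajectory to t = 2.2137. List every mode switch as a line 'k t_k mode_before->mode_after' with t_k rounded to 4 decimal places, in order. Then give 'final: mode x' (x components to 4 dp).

1 1.0879 1->2
final: 2 -18.2413 39.5195

Mode 1: guard c·x = 12.0105 hit at Δt = 1.0879 (t = 1.0879), x⁻ = (-0.0075, 13.9499) → reset → x⁺ = (-0.2874, 14.1609), jump to mode 2
Mode 2: flow for 1.1258 to horizon, guard not reached → x = (-18.2413, 39.5195)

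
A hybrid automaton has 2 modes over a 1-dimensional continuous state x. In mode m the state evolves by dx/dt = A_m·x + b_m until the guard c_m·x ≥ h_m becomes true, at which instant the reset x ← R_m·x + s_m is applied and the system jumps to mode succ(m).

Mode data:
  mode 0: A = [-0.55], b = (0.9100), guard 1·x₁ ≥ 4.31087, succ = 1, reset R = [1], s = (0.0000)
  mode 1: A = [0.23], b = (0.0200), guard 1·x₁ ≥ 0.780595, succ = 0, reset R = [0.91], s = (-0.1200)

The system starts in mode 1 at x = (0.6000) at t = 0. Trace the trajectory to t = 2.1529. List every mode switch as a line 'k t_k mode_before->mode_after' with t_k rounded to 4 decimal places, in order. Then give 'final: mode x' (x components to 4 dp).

1 1.0148 1->0
final: 0 1.0855

Mode 1: guard c·x = 0.7806 hit at Δt = 1.0148 (t = 1.0148), x⁻ = (0.7806) → reset → x⁺ = (0.5903), jump to mode 0
Mode 0: flow for 1.1381 to horizon, guard not reached → x = (1.0855)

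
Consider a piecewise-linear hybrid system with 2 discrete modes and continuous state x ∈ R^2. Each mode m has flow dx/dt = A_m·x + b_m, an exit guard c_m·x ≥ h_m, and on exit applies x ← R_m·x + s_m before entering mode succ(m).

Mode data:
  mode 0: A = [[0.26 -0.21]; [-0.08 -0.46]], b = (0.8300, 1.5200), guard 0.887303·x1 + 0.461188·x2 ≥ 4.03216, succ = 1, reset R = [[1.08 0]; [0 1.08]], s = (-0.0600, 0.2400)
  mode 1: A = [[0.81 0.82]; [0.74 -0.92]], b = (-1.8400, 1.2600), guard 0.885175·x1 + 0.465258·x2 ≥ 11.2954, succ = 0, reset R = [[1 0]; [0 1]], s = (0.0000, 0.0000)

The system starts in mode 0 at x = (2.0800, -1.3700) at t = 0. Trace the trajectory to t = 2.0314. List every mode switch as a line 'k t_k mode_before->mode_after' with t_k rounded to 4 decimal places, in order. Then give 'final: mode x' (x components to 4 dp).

Mode 0: guard c·x = 4.0322 hit at Δt = 1.2875 (t = 1.2875), x⁻ = (4.3030, 0.4641) → reset → x⁺ = (4.5873, 0.7413), jump to mode 1
Mode 1: flow for 0.7439 to horizon, guard not reached → x = (8.1783, 3.5508)

1 1.2875 0->1
final: 1 8.1783 3.5508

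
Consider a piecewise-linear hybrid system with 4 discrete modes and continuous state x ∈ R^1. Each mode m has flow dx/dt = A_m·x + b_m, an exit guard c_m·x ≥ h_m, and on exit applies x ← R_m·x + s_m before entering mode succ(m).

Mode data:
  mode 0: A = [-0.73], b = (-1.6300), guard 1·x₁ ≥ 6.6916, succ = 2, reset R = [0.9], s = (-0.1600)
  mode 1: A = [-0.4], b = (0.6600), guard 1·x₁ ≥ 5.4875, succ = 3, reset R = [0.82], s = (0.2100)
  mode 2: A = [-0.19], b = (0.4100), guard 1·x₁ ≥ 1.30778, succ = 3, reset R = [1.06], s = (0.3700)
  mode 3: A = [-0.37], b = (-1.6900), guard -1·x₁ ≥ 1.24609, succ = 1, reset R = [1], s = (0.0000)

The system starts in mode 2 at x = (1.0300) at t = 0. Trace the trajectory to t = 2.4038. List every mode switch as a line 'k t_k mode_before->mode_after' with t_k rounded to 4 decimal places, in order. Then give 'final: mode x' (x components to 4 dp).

Mode 2: guard c·x = 1.3078 hit at Δt = 1.4881 (t = 1.4881), x⁻ = (1.3078) → reset → x⁺ = (1.7562), jump to mode 3
Mode 3: flow for 0.9157 to horizon, guard not reached → x = (-0.0611)

1 1.4881 2->3
final: 3 -0.0611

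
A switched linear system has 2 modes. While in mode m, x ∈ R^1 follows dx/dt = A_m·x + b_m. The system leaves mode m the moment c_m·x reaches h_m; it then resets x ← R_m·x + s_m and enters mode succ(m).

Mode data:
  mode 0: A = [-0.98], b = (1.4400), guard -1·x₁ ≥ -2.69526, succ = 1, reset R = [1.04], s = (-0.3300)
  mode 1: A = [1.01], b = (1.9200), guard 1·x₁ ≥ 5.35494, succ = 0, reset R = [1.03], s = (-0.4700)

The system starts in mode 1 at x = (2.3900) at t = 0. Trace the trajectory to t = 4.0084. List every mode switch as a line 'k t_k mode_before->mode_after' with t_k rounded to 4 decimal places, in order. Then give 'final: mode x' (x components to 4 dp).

1 0.5201 1->0
2 1.6126 0->1
3 2.1137 1->0
4 3.2062 0->1
5 3.7073 1->0
final: 0 4.1319

Mode 1: guard c·x = 5.3549 hit at Δt = 0.5201 (t = 0.5201), x⁻ = (5.3549) → reset → x⁺ = (5.0456), jump to mode 0
Mode 0: guard c·x = -2.6953 hit at Δt = 1.0925 (t = 1.6126), x⁻ = (2.6953) → reset → x⁺ = (2.4731), jump to mode 1
Mode 1: guard c·x = 5.3549 hit at Δt = 0.5011 (t = 2.1137), x⁻ = (5.3549) → reset → x⁺ = (5.0456), jump to mode 0
Mode 0: guard c·x = -2.6953 hit at Δt = 1.0925 (t = 3.2062), x⁻ = (2.6953) → reset → x⁺ = (2.4731), jump to mode 1
Mode 1: guard c·x = 5.3549 hit at Δt = 0.5011 (t = 3.7073), x⁻ = (5.3549) → reset → x⁺ = (5.0456), jump to mode 0
Mode 0: flow for 0.3011 to horizon, guard not reached → x = (4.1319)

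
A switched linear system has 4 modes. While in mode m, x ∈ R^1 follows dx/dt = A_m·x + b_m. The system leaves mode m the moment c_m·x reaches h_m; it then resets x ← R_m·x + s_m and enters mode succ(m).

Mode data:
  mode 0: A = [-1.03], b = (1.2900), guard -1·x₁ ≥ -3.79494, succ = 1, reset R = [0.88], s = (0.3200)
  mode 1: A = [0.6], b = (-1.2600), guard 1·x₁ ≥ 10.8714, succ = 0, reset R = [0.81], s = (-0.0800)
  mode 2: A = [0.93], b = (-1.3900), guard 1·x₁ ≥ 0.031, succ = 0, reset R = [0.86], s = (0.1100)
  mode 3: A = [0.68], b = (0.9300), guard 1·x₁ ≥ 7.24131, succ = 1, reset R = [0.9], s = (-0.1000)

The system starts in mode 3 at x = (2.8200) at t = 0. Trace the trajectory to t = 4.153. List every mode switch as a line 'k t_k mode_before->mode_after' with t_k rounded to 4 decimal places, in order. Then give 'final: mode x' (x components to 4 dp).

Mode 3: guard c·x = 7.2413 hit at Δt = 1.0598 (t = 1.0598), x⁻ = (7.2413) → reset → x⁺ = (6.4172), jump to mode 1
Mode 1: guard c·x = 10.8714 hit at Δt = 1.1815 (t = 2.2413), x⁻ = (10.8714) → reset → x⁺ = (8.7258), jump to mode 0
Mode 0: guard c·x = -3.7949 hit at Δt = 1.0468 (t = 3.2881), x⁻ = (3.7949) → reset → x⁺ = (3.6595), jump to mode 1
Mode 1: flow for 0.8649 to horizon, guard not reached → x = (4.7204)

1 1.0598 3->1
2 2.2413 1->0
3 3.2881 0->1
final: 1 4.7204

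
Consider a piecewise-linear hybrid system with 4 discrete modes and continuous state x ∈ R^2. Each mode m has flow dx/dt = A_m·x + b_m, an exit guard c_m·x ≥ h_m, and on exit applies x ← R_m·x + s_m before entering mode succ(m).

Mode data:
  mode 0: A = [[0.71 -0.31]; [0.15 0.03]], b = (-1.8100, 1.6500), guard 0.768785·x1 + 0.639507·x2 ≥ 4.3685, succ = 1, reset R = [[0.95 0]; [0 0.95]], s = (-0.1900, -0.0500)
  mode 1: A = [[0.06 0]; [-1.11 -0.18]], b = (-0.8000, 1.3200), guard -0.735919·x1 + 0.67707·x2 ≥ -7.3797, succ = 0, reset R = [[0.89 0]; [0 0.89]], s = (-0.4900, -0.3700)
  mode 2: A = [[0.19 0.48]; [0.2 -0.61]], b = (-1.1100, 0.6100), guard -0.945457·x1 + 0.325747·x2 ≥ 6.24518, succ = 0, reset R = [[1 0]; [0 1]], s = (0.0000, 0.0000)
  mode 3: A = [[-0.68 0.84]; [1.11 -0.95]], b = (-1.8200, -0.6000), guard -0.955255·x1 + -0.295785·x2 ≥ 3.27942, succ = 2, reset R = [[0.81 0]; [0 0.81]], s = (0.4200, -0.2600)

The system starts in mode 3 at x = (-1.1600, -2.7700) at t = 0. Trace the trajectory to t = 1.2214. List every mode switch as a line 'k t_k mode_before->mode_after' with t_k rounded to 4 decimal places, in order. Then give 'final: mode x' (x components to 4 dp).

1 0.4947 3->2
final: 2 -3.5184 -1.5888

Mode 3: guard c·x = 3.2794 hit at Δt = 0.4947 (t = 0.4947), x⁻ = (-2.5590, -2.8227) → reset → x⁺ = (-1.6528, -2.5464), jump to mode 2
Mode 2: flow for 0.7267 to horizon, guard not reached → x = (-3.5184, -1.5888)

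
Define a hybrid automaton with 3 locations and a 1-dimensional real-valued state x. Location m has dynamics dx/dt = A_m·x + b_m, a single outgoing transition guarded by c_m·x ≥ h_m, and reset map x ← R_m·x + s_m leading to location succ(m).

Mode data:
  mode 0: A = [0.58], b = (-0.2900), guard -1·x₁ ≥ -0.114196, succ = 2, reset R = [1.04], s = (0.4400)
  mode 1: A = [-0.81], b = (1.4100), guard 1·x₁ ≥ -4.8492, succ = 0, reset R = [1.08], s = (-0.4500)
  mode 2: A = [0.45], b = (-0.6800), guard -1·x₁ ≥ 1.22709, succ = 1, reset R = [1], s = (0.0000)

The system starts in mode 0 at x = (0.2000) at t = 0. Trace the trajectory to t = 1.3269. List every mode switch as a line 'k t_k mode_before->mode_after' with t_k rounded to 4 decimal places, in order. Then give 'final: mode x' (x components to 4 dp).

Mode 0: guard c·x = -0.1142 hit at Δt = 0.4337 (t = 0.4337), x⁻ = (0.1142) → reset → x⁺ = (0.5588), jump to mode 2
Mode 2: flow for 0.8932 to horizon, guard not reached → x = (0.0876)

1 0.4337 0->2
final: 2 0.0876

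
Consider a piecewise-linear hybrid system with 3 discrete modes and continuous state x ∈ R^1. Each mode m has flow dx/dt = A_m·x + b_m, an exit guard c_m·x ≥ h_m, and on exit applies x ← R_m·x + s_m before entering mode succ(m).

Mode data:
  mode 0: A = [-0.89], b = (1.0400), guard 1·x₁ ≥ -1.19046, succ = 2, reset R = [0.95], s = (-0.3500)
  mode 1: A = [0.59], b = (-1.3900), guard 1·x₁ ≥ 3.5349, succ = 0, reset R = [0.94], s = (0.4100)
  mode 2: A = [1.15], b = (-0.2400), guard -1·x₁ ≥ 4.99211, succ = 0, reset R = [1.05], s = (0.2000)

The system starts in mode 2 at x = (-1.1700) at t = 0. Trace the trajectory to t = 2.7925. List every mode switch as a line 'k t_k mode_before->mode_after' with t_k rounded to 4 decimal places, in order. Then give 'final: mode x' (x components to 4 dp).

Mode 2: guard c·x = 4.9921 hit at Δt = 1.1545 (t = 1.1545), x⁻ = (-4.9921) → reset → x⁺ = (-5.0417), jump to mode 0
Mode 0: guard c·x = -1.1905 hit at Δt = 1.0876 (t = 2.2421), x⁻ = (-1.1905) → reset → x⁺ = (-1.4809), jump to mode 2
Mode 2: flow for 0.5504 to horizon, guard not reached → x = (-2.9732)

1 1.1545 2->0
2 2.2421 0->2
final: 2 -2.9732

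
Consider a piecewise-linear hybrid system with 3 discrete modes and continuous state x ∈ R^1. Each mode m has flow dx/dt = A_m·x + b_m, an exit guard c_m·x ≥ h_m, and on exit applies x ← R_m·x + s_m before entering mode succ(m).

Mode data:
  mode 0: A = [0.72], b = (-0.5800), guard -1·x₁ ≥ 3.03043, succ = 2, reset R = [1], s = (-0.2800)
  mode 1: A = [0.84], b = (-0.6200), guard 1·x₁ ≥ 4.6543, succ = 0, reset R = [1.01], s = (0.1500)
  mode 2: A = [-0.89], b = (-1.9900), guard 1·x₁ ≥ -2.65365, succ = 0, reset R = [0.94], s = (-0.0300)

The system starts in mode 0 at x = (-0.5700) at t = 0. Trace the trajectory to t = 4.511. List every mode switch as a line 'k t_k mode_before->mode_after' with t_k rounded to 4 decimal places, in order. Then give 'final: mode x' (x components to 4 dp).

1 1.4244 0->2
2 2.4860 2->0
3 2.6825 0->2
4 3.7441 2->0
5 3.9406 0->2
final: 2 -2.8827

Mode 0: guard c·x = 3.0304 hit at Δt = 1.4244 (t = 1.4244), x⁻ = (-3.0304) → reset → x⁺ = (-3.3104), jump to mode 2
Mode 2: guard c·x = -2.6536 hit at Δt = 1.0616 (t = 2.4860), x⁻ = (-2.6537) → reset → x⁺ = (-2.5244), jump to mode 0
Mode 0: guard c·x = 3.0304 hit at Δt = 0.1965 (t = 2.6825), x⁻ = (-3.0304) → reset → x⁺ = (-3.3104), jump to mode 2
Mode 2: guard c·x = -2.6536 hit at Δt = 1.0616 (t = 3.7441), x⁻ = (-2.6537) → reset → x⁺ = (-2.5244), jump to mode 0
Mode 0: guard c·x = 3.0304 hit at Δt = 0.1965 (t = 3.9406), x⁻ = (-3.0304) → reset → x⁺ = (-3.3104), jump to mode 2
Mode 2: flow for 0.5704 to horizon, guard not reached → x = (-2.8827)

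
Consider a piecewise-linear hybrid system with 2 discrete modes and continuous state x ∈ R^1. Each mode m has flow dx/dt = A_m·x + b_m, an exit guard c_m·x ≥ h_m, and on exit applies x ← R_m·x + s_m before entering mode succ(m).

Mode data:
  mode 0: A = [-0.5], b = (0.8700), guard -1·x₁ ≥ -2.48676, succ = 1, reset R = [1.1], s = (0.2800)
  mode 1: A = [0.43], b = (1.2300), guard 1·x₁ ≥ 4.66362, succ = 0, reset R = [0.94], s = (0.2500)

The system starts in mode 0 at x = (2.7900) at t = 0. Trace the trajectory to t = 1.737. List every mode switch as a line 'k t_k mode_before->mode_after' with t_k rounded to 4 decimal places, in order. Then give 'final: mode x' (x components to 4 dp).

1 0.6816 0->1
2 1.2566 1->0
final: 0 4.0159

Mode 0: guard c·x = -2.4868 hit at Δt = 0.6816 (t = 0.6816), x⁻ = (2.4868) → reset → x⁺ = (3.0154), jump to mode 1
Mode 1: guard c·x = 4.6636 hit at Δt = 0.5750 (t = 1.2566), x⁻ = (4.6636) → reset → x⁺ = (4.6338), jump to mode 0
Mode 0: flow for 0.4804 to horizon, guard not reached → x = (4.0159)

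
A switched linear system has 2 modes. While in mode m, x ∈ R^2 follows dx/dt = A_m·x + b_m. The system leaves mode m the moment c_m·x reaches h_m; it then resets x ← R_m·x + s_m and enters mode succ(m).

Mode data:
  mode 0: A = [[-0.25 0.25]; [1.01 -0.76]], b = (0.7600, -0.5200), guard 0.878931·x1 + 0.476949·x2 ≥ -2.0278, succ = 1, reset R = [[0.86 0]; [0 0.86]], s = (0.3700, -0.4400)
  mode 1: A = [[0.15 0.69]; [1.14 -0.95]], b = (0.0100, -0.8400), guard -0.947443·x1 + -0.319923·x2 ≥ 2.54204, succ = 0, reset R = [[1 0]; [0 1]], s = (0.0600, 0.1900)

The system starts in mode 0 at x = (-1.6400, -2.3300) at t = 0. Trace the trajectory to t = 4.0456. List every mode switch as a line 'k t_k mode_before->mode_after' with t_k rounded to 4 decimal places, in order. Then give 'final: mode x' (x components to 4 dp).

Mode 0: guard c·x = -2.0278 hit at Δt = 1.2546 (t = 1.2546), x⁻ = (-1.0284, -2.3565) → reset → x⁺ = (-0.5144, -2.4666), jump to mode 1
Mode 1: guard c·x = 2.5420 hit at Δt = 0.7542 (t = 2.0088), x⁻ = (-1.8630, -2.4285) → reset → x⁺ = (-1.8030, -2.2385), jump to mode 0
Mode 0: guard c·x = -2.0278 hit at Δt = 1.5542 (t = 3.5630), x⁻ = (-1.0218, -2.3686) → reset → x⁺ = (-0.5088, -2.4770), jump to mode 1
Mode 1: flow for 0.4826 to horizon, guard not reached → x = (-1.3545, -2.3162)

1 1.2546 0->1
2 2.0088 1->0
3 3.5630 0->1
final: 1 -1.3545 -2.3162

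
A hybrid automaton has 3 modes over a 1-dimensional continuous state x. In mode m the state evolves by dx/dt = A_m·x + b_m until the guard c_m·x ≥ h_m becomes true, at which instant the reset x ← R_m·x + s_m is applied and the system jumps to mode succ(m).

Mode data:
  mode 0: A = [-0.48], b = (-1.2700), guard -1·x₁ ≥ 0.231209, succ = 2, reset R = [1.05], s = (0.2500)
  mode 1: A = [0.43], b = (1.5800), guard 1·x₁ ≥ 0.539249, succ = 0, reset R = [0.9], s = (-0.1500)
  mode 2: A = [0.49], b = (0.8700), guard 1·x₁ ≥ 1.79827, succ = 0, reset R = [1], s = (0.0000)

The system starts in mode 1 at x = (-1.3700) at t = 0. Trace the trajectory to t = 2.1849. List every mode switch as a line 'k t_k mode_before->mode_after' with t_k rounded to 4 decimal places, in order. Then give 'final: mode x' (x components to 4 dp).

Mode 1: guard c·x = 0.5392 hit at Δt = 1.4035 (t = 1.4035), x⁻ = (0.5392) → reset → x⁺ = (0.3353), jump to mode 0
Mode 0: guard c·x = 0.2312 hit at Δt = 0.4391 (t = 1.8426), x⁻ = (-0.2312) → reset → x⁺ = (0.0072), jump to mode 2
Mode 2: flow for 0.3423 to horizon, guard not reached → x = (0.3328)

1 1.4035 1->0
2 1.8426 0->2
final: 2 0.3328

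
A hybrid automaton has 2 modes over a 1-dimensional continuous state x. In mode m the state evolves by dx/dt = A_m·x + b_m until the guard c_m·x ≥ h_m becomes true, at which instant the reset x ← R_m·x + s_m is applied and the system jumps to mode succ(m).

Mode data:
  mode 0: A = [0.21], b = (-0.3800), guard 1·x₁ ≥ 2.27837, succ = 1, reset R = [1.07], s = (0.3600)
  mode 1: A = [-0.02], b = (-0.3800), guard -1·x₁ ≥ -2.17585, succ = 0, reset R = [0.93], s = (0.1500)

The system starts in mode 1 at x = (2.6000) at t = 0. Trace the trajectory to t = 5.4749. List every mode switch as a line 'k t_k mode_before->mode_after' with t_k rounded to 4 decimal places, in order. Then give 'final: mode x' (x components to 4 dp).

1 0.9916 1->0
2 2.1967 0->1
3 3.6442 1->0
4 4.8493 0->1
final: 1 2.5268

Mode 1: guard c·x = -2.1759 hit at Δt = 0.9916 (t = 0.9916), x⁻ = (2.1759) → reset → x⁺ = (2.1735), jump to mode 0
Mode 0: guard c·x = 2.2784 hit at Δt = 1.2051 (t = 2.1967), x⁻ = (2.2784) → reset → x⁺ = (2.7979), jump to mode 1
Mode 1: guard c·x = -2.1759 hit at Δt = 1.4475 (t = 3.6442), x⁻ = (2.1759) → reset → x⁺ = (2.1735), jump to mode 0
Mode 0: guard c·x = 2.2784 hit at Δt = 1.2051 (t = 4.8493), x⁻ = (2.2784) → reset → x⁺ = (2.7979), jump to mode 1
Mode 1: flow for 0.6256 to horizon, guard not reached → x = (2.5268)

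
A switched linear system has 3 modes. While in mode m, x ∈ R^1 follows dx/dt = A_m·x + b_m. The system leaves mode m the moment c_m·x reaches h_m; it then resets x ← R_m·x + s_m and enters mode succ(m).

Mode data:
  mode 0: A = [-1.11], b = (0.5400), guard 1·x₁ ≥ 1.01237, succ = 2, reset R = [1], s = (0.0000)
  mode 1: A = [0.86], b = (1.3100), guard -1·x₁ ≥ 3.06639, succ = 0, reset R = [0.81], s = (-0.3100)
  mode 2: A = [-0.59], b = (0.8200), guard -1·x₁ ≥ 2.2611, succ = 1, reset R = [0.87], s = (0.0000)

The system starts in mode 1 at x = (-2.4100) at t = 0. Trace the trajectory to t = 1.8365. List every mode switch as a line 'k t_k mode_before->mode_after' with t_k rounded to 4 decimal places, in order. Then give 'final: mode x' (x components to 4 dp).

1 0.6442 1->0
final: 0 -0.3868

Mode 1: guard c·x = 3.0664 hit at Δt = 0.6442 (t = 0.6442), x⁻ = (-3.0664) → reset → x⁺ = (-2.7938), jump to mode 0
Mode 0: flow for 1.1923 to horizon, guard not reached → x = (-0.3868)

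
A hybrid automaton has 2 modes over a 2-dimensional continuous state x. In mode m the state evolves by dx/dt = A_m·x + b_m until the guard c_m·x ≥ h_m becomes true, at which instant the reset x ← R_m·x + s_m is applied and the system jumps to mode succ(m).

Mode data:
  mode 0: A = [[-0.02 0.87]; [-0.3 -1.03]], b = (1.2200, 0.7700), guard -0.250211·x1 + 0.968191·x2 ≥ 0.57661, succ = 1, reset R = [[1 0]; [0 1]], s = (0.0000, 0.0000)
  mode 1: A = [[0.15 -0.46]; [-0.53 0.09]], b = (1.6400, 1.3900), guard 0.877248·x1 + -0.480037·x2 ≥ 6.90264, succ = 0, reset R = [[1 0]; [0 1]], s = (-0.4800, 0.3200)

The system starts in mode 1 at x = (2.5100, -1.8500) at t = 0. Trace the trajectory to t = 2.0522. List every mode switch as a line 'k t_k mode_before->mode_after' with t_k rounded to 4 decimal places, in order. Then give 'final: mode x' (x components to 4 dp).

Mode 1: guard c·x = 6.9026 hit at Δt = 1.1143 (t = 1.1143), x⁻ = (6.2046, -3.0407) → reset → x⁺ = (5.7246, -2.7207), jump to mode 0
Mode 0: flow for 0.9379 to horizon, guard not reached → x = (5.1024, -1.5259)

1 1.1143 1->0
final: 0 5.1024 -1.5259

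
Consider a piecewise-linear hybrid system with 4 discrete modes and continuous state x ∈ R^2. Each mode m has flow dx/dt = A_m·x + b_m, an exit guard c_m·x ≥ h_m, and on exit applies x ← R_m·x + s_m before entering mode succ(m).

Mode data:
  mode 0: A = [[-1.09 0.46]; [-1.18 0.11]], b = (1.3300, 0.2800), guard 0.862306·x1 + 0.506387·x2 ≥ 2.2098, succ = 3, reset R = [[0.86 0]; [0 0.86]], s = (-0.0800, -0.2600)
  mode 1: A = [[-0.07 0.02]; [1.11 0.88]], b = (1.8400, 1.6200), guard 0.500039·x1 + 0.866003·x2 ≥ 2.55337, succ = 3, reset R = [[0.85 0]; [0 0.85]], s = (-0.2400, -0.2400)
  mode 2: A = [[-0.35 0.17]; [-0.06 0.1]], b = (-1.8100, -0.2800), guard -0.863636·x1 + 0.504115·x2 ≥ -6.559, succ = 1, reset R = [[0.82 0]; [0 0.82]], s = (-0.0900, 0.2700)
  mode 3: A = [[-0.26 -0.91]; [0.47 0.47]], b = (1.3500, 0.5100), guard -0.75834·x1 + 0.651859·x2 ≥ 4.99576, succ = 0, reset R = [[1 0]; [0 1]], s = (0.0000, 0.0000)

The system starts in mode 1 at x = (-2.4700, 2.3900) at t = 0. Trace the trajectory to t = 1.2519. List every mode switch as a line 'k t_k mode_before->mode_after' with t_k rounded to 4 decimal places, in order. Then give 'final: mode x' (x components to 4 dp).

1 0.6036 1->3
final: 3 -2.0846 3.7043

Mode 1: guard c·x = 2.5534 hit at Δt = 0.6036 (t = 0.6036), x⁻ = (-1.2459, 3.6679) → reset → x⁺ = (-1.2990, 2.8777), jump to mode 3
Mode 3: flow for 0.6483 to horizon, guard not reached → x = (-2.0846, 3.7043)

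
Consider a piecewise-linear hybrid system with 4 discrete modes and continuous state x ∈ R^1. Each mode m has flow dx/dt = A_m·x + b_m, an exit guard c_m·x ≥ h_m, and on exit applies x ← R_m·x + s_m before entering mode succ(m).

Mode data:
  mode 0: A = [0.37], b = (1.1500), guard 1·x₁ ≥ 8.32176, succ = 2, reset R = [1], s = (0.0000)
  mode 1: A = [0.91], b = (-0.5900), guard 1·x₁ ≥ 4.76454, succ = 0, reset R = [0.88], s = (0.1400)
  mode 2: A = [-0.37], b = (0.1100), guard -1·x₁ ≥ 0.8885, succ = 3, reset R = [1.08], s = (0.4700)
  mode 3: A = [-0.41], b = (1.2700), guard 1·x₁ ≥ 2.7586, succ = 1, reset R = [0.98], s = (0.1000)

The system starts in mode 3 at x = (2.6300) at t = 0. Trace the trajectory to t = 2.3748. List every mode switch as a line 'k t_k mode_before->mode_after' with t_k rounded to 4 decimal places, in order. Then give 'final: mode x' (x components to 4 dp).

Mode 3: guard c·x = 2.7586 hit at Δt = 0.7845 (t = 0.7845), x⁻ = (2.7586) → reset → x⁺ = (2.8034), jump to mode 1
Mode 1: guard c·x = 4.7645 hit at Δt = 0.7111 (t = 1.4956), x⁻ = (4.7645) → reset → x⁺ = (4.3328), jump to mode 0
Mode 0: flow for 0.8792 to horizon, guard not reached → x = (7.1935)

1 0.7845 3->1
2 1.4956 1->0
final: 0 7.1935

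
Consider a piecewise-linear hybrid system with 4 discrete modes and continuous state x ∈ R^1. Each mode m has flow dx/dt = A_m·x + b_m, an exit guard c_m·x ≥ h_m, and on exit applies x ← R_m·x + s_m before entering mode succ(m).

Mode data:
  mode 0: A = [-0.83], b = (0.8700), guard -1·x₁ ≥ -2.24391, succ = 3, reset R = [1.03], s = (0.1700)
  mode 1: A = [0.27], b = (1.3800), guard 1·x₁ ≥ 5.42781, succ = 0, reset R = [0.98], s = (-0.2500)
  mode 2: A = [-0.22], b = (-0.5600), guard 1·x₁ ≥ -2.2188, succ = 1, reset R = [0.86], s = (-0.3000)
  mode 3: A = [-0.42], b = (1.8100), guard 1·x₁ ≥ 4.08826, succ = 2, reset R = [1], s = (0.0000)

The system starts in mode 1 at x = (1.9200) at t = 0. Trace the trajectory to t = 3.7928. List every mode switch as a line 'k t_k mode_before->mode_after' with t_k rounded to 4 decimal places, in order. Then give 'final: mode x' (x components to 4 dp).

1 1.4990 1->0
2 2.9602 0->3
final: 3 3.0207

Mode 1: guard c·x = 5.4278 hit at Δt = 1.4990 (t = 1.4990), x⁻ = (5.4278) → reset → x⁺ = (5.0693), jump to mode 0
Mode 0: guard c·x = -2.2439 hit at Δt = 1.4612 (t = 2.9602), x⁻ = (2.2439) → reset → x⁺ = (2.4812), jump to mode 3
Mode 3: flow for 0.8326 to horizon, guard not reached → x = (3.0207)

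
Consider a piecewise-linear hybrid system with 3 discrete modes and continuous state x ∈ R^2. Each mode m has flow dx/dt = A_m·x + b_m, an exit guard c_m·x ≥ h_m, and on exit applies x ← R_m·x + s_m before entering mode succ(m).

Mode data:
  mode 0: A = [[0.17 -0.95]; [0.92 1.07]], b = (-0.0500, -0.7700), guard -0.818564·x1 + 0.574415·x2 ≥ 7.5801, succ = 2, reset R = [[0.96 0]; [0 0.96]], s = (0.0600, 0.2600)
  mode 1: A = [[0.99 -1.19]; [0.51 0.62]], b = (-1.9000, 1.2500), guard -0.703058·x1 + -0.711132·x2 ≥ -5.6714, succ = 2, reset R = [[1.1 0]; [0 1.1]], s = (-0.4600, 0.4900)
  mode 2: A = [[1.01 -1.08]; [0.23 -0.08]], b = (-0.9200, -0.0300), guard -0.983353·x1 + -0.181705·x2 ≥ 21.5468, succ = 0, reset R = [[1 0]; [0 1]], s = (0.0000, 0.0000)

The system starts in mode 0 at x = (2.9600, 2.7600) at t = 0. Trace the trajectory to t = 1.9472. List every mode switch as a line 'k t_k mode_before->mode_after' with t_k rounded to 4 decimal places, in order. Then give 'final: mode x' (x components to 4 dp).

Mode 0: guard c·x = 7.5801 hit at Δt = 1.0531 (t = 1.0531), x⁻ = (-2.7989, 9.2077) → reset → x⁺ = (-2.6269, 9.0994), jump to mode 2
Mode 2: flow for 0.8941 to horizon, guard not reached → x = (-20.6907, 6.3345)

1 1.0531 0->2
final: 2 -20.6907 6.3345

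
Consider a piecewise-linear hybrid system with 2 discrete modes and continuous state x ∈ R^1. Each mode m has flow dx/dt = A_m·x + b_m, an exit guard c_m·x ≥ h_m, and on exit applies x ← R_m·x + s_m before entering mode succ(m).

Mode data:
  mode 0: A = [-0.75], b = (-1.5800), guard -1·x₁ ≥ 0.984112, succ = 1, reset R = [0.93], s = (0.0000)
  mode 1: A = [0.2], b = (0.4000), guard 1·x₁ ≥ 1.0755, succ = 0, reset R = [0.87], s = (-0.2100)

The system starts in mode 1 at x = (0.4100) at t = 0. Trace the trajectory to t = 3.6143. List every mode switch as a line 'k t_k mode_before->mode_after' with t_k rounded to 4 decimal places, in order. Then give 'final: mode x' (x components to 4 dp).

Mode 1: guard c·x = 1.0755 hit at Δt = 1.2192 (t = 1.2192), x⁻ = (1.0755) → reset → x⁺ = (0.7257), jump to mode 0
Mode 0: guard c·x = 0.9841 hit at Δt = 1.2340 (t = 2.4532), x⁻ = (-0.9841) → reset → x⁺ = (-0.9152), jump to mode 1
Mode 1: flow for 1.1611 to horizon, guard not reached → x = (-0.6317)

1 1.2192 1->0
2 2.4532 0->1
final: 1 -0.6317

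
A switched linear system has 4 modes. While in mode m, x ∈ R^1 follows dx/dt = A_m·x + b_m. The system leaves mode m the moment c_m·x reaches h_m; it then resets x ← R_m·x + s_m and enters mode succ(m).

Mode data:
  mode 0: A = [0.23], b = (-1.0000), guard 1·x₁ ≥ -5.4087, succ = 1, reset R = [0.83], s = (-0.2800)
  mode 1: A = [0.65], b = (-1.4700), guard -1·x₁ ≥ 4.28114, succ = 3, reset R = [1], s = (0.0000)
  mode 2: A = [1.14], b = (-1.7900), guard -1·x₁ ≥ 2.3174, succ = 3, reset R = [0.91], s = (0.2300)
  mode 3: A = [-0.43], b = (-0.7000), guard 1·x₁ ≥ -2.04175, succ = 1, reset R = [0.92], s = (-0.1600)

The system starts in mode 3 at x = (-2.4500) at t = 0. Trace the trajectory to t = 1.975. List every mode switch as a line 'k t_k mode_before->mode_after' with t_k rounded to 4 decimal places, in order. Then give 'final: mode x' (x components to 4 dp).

1 1.5962 3->1
final: 1 -3.2389

Mode 3: guard c·x = -2.0417 hit at Δt = 1.5962 (t = 1.5962), x⁻ = (-2.0417) → reset → x⁺ = (-2.0384), jump to mode 1
Mode 1: flow for 0.3788 to horizon, guard not reached → x = (-3.2389)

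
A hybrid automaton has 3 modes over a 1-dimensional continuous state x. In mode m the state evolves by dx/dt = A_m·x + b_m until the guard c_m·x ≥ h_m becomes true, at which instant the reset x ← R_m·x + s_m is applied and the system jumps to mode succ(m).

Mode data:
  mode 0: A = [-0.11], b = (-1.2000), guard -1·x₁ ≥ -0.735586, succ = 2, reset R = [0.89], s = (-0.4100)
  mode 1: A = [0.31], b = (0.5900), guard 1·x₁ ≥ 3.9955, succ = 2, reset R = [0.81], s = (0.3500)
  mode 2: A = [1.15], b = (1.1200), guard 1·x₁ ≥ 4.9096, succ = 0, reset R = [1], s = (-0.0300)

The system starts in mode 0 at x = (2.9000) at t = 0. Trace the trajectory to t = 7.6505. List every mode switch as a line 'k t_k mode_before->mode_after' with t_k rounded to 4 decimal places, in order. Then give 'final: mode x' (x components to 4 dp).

1 1.5498 0->2
2 2.9189 2->0
3 5.6866 0->2
4 7.0557 2->0
final: 0 3.8796

Mode 0: guard c·x = -0.7356 hit at Δt = 1.5498 (t = 1.5498), x⁻ = (0.7356) → reset → x⁺ = (0.2447), jump to mode 2
Mode 2: guard c·x = 4.9096 hit at Δt = 1.3691 (t = 2.9189), x⁻ = (4.9096) → reset → x⁺ = (4.8796), jump to mode 0
Mode 0: guard c·x = -0.7356 hit at Δt = 2.7677 (t = 5.6866), x⁻ = (0.7356) → reset → x⁺ = (0.2447), jump to mode 2
Mode 2: guard c·x = 4.9096 hit at Δt = 1.3691 (t = 7.0557), x⁻ = (4.9096) → reset → x⁺ = (4.8796), jump to mode 0
Mode 0: flow for 0.5948 to horizon, guard not reached → x = (3.8796)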